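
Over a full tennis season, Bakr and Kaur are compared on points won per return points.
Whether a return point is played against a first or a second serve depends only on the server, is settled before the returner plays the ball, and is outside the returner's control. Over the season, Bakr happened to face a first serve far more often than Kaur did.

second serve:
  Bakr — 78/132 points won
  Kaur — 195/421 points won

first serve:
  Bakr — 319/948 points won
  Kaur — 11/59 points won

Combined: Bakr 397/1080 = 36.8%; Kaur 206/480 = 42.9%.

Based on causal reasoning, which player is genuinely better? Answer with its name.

Within every serve type level Bakr has the higher rate, yet pooled Kaur does — Simpson's reversal.
Serve type differs across players for reasons unrelated to any effect of the player itself, and it separately predicts the outcome — a classic confounder. We must compare within serve type levels.
Within each level — second serve: 59.1% vs 46.3%; first serve: 33.6% vs 18.6% — Bakr is higher every time.

Bakr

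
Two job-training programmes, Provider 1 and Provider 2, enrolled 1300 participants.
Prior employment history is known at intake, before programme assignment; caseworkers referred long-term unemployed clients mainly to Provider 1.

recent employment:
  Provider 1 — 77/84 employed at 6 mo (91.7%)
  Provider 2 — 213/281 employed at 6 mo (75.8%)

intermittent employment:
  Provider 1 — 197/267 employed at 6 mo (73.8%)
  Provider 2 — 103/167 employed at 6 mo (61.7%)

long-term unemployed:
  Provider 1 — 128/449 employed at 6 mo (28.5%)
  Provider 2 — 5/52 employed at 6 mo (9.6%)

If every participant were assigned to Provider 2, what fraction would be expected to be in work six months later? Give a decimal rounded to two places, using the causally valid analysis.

0.46

Prior employment history satisfies the back-door criterion: it is not a descendant of the programme, and it blocks the spurious path from programme to outcome. Adjusting for it (i.e., using the within-prior employment history rates) gives the causal effect.
Standardising Provider 2 to the population prior employment history mix: 0.281·213/281 + 0.334·103/167 + 0.385·5/52 = 0.456.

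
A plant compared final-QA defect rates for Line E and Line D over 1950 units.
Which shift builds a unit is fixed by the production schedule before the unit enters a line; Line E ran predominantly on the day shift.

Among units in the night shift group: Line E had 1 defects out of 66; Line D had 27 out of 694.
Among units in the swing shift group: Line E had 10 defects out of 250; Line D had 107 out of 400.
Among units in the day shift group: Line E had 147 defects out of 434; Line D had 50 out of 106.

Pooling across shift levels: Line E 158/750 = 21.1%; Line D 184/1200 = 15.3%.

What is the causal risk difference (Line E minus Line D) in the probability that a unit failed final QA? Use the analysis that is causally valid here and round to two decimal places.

Since shift is a pre-existing factor (not a product of the line) and it affects the outcome on its own, it is a confounder. The stratified rates, not the pooled rate, identify the causal effect.
Adjusting over the population distribution of shift: 0.390·(0.015−0.039) + 0.333·(0.040−0.268) + 0.277·(0.339−0.472) = -0.122.

-0.12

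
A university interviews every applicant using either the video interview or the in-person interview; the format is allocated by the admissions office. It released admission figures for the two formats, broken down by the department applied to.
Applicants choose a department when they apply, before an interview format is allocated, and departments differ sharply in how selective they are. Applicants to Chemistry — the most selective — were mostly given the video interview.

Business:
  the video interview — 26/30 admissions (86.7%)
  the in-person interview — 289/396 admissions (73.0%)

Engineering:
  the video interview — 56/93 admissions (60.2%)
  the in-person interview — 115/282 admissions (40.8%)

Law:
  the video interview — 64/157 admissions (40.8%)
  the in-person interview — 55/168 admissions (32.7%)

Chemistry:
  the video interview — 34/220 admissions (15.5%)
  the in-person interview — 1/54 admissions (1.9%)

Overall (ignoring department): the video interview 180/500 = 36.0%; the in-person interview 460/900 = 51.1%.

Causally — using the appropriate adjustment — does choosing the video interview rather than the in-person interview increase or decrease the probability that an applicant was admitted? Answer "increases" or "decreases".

increases

Department differs across interview formats for reasons unrelated to any effect of the interview format itself, and it separately predicts the outcome — a classic confounder. We must compare within department levels.
Within each level — Business: 86.7% vs 73.0%; Engineering: 60.2% vs 40.8%; Law: 40.8% vs 32.7%; Chemistry: 15.5% vs 1.9% — the video interview is higher every time.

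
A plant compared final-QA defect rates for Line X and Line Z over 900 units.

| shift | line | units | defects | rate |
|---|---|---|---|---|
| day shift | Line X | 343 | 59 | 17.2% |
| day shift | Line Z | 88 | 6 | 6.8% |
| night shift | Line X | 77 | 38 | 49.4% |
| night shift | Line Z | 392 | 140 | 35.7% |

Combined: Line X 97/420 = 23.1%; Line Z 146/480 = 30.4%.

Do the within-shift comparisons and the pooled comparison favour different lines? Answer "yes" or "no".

yes

Within each shift level (day shift 17.2% vs 6.8%; night shift 49.4% vs 35.7%), Line Z has the lower rate every time. Pooled: 23.1% vs 30.4% — Line X has the lower rate overall. The two comparisons disagree.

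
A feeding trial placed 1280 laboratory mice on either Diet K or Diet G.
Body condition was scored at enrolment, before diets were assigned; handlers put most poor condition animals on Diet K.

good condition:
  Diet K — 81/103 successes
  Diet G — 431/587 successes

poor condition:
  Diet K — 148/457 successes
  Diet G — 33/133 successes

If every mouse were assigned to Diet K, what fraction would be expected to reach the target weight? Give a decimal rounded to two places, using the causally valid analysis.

Since starting body condition is a pre-existing factor (not a product of the diet) and it affects the outcome on its own, it is a confounder. The stratified rates, not the pooled rate, identify the causal effect.
Standardising Diet K to the population starting body condition mix: 0.539·81/103 + 0.461·148/457 = 0.573.

0.57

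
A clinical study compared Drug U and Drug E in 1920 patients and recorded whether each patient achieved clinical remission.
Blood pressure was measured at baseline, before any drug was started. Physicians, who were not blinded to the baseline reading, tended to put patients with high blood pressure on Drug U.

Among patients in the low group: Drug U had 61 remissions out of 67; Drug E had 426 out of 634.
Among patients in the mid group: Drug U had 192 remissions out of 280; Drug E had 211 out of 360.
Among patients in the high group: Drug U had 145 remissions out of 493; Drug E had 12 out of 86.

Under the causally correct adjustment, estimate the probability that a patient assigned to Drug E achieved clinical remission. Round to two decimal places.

The imbalance in blood pressure arose from how patients were allocated, not from anything the drug did; and blood pressure independently affects the outcome. The pooled gap is confounded — condition on blood pressure.
Standardising Drug E to the population blood pressure mix: 0.365·426/634 + 0.333·211/360 + 0.302·12/86 = 0.483.

0.48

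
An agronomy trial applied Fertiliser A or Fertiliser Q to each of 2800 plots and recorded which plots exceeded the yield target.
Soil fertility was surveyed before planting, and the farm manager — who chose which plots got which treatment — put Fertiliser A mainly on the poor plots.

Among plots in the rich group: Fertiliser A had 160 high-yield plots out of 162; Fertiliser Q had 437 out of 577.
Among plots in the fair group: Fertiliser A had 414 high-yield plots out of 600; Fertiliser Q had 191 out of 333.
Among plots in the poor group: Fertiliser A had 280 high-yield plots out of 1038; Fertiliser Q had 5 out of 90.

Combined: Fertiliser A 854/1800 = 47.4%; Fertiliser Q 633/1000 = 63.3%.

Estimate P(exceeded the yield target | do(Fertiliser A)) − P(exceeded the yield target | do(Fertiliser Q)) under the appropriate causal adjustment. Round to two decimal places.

+0.19

Soil fertility satisfies the back-door criterion: it is not a descendant of the fertiliser, and it blocks the spurious path from fertiliser to outcome. Adjusting for it (i.e., using the within-soil fertility rates) gives the causal effect.
Adjusting over the population distribution of soil fertility: 0.264·(0.988−0.757) + 0.333·(0.690−0.574) + 0.403·(0.270−0.056) = +0.186.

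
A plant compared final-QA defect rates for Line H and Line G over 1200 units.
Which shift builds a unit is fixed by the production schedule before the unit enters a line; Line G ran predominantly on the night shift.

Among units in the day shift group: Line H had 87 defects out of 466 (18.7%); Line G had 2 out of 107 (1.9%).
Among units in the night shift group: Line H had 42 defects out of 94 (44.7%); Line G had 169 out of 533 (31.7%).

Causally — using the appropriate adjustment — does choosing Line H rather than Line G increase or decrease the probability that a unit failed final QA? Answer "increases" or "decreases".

increases

The stratified and pooled comparisons disagree (Line G wins within each shift; Line H wins overall), so the answer turns on the causal role of shift.
Shift is set before the line has any effect — it is not caused by the line — and it independently drives the outcome. That makes it a confounder, so the causal comparison is within shift levels.
Within each level — day shift: 18.7% vs 1.9%; night shift: 44.7% vs 31.7% — Line G is lower every time.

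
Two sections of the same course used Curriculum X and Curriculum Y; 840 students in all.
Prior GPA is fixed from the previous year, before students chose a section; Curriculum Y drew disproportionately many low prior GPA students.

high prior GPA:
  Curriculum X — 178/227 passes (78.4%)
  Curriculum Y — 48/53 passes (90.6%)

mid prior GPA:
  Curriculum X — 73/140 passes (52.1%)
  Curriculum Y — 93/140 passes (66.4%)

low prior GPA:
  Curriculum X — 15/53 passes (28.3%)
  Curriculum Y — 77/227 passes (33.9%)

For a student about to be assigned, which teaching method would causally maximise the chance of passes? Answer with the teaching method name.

Nothing the teaching method does changes prior GPA band; the imbalance is an allocation artefact. With prior GPA band also predicting the outcome, the pooled figure is confounded, and the within-stratum comparison is the causal one.
Within each level — high prior GPA: 78.4% vs 90.6%; mid prior GPA: 52.1% vs 66.4%; low prior GPA: 28.3% vs 33.9% — Curriculum Y is higher every time.

Curriculum Y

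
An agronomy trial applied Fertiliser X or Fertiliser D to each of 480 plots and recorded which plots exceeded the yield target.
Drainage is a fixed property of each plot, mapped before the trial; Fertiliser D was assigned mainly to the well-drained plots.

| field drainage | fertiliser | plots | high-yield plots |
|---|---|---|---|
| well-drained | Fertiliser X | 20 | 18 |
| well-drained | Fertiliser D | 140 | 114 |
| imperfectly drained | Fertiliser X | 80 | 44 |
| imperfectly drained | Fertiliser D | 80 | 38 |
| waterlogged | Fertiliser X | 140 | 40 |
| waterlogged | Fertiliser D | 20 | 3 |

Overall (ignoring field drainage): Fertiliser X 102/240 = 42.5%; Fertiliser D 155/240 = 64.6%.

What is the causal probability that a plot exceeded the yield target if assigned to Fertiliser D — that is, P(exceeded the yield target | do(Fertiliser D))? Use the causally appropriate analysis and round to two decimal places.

0.48

Here field drainage is a common cause — it drives both which fertiliser a case falls under and the outcome. The crude comparison mixes populations; the stratum-specific rates are the causally relevant ones.
Standardising Fertiliser D to the population field drainage mix: 0.333·114/140 + 0.333·38/80 + 0.333·3/20 = 0.480.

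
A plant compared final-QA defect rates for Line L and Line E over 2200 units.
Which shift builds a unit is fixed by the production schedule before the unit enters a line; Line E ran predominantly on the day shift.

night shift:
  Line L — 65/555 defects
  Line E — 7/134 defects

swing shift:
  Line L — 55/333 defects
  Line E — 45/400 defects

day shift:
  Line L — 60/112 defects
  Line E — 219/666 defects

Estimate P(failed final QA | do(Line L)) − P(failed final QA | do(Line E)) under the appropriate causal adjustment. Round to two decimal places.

+0.11

Within every shift level Line E has the lower rate, yet pooled Line L does — Simpson's reversal.
Shift satisfies the back-door criterion: it is not a descendant of the line, and it blocks the spurious path from line to outcome. Adjusting for it (i.e., using the within-shift rates) gives the causal effect.
Adjusting over the population distribution of shift: 0.313·(0.117−0.052) + 0.333·(0.165−0.113) + 0.354·(0.536−0.329) = +0.111.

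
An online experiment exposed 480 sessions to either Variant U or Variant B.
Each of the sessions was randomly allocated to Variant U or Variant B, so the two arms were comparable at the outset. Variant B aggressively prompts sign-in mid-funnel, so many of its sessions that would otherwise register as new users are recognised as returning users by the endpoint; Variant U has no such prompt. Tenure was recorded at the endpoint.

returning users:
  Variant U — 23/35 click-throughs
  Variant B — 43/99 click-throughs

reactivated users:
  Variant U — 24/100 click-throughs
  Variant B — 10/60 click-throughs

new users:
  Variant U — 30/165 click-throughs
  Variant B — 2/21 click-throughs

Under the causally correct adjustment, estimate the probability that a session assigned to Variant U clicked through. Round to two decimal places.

0.26

The stratified and pooled comparisons disagree (Variant U wins within each user tenure; Variant B wins overall), so the answer turns on the causal role of user tenure.
Stratifying would compare variants among sessions the variants themselves sorted into user tenure groups — a form of selection on an intermediate. The unconditioned pooled rates give the total causal effect.
So P(outcome | do(Variant U)) is just the pooled rate for Variant U: 77/300 = 0.257.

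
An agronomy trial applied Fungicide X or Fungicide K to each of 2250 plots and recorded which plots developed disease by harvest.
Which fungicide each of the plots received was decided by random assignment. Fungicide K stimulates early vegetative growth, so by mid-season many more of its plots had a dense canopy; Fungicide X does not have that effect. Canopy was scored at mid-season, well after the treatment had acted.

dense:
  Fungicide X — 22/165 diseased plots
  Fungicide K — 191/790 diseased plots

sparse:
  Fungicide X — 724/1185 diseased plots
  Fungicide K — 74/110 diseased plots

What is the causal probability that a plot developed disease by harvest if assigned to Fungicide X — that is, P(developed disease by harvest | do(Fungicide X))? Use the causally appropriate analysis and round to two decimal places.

0.55

Mid-season canopy is recorded after the fungicide and is itself shifted by it — it sits on the causal path from fungicide to outcome. Conditioning on a mediator would strip out part of the effect we want; the pooled comparison gives the total causal effect.
So P(outcome | do(Fungicide X)) is just the pooled rate for Fungicide X: 746/1350 = 0.553.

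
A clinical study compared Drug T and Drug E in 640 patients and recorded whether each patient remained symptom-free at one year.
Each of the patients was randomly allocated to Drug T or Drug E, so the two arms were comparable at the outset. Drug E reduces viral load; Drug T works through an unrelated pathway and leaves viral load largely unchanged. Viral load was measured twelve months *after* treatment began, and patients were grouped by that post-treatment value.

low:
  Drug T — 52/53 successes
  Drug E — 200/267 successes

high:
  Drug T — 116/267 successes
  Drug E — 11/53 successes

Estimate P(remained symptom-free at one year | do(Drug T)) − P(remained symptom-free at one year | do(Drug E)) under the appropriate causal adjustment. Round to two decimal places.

The distribution of viral load is itself part of what the drug does — it is an intermediate outcome. Holding it fixed would remove that part of the effect; the total effect is the pooled difference.
The causal difference is the pooled difference: 0.525 − 0.659 = -0.134.

-0.13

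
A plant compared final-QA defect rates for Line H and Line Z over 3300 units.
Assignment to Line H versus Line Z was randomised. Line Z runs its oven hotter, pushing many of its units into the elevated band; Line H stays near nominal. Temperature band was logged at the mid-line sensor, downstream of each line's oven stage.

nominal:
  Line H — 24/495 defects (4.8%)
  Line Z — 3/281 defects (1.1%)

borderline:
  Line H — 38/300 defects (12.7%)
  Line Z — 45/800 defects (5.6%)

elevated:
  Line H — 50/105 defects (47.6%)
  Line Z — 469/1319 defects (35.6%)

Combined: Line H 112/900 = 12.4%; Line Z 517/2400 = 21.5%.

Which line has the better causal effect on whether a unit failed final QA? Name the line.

Because the line influences in-process temperature band, in-process temperature band is a post-treatment mediator, not a confounder. Stratifying on it would bias the estimate; the causal effect is the crude pooled difference.
Pooled: Line H 12.4% vs Line Z 21.5%; Line H is lower overall.

Line H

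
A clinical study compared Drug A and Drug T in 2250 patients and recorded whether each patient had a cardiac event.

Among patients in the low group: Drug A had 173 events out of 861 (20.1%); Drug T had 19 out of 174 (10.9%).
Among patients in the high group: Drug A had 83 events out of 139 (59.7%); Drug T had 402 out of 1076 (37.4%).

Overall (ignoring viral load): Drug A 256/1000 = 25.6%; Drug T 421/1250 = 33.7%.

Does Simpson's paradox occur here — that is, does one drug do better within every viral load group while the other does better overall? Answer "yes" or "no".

Within each viral load level (low 20.1% vs 10.9%; high 59.7% vs 37.4%), Drug T has the lower rate every time. Pooled: 25.6% vs 33.7% — Drug A has the lower rate overall. The two comparisons disagree.

yes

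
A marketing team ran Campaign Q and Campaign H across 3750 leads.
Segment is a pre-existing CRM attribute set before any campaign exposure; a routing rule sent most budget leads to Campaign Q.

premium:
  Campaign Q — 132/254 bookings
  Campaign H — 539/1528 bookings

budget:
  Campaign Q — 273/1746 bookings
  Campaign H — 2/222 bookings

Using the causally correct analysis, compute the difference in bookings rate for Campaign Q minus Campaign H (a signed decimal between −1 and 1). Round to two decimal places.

The stratified and pooled comparisons disagree (Campaign Q wins within each customer segment; Campaign H wins overall), so the answer turns on the causal role of customer segment.
Customer segment satisfies the back-door criterion: it is not a descendant of the campaign, and it blocks the spurious path from campaign to outcome. Adjusting for it (i.e., using the within-customer segment rates) gives the causal effect.
Adjusting over the population distribution of customer segment: 0.475·(0.520−0.353) + 0.525·(0.156−0.009) = +0.157.

+0.16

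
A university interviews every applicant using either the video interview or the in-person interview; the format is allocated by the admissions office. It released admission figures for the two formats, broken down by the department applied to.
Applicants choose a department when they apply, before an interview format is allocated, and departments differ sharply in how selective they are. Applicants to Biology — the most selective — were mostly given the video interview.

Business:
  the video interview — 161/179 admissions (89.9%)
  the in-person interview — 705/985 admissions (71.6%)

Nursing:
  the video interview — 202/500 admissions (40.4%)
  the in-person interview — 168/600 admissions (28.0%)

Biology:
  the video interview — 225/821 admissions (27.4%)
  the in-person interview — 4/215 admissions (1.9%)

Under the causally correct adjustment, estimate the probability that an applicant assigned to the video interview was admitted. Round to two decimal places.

The department-specific comparison favours the video interview throughout, but the pooled figures favour the in-person interview. The question is whether to condition on department.
Department is set before the interview format has any effect — it is not caused by the interview format — and it independently drives the outcome. That makes it a confounder, so the causal comparison is within department levels.
Standardising the video interview to the population department mix: 0.353·161/179 + 0.333·202/500 + 0.314·225/821 = 0.538.

0.54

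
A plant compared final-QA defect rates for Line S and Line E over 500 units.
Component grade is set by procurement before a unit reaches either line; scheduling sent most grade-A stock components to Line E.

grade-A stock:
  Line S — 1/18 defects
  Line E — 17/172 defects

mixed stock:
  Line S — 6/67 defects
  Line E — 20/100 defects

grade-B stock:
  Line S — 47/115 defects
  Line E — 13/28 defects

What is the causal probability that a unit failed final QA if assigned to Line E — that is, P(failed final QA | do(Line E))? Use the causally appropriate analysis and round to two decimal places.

Line S is lower inside every component grade stratum but Line E is lower in aggregate. Whether to stratify depends on how component grade relates to the line.
Since component grade is a pre-existing factor (not a product of the line) and it affects the outcome on its own, it is a confounder. The stratified rates, not the pooled rate, identify the causal effect.
Standardising Line E to the population component grade mix: 0.380·17/172 + 0.334·20/100 + 0.286·13/28 = 0.237.

0.24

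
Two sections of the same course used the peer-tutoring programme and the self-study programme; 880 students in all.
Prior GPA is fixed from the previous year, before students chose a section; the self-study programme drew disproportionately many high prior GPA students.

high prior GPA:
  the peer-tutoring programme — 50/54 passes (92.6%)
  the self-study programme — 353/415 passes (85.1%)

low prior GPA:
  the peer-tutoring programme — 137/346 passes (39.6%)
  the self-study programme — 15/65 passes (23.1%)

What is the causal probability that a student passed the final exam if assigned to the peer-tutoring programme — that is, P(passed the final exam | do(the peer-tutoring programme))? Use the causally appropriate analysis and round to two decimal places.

Prior GPA band differs across teaching methods for reasons unrelated to any effect of the teaching method itself, and it separately predicts the outcome — a classic confounder. We must compare within prior GPA band levels.
Standardising the peer-tutoring programme to the population prior GPA band mix: 0.533·50/54 + 0.467·137/346 = 0.678.

0.68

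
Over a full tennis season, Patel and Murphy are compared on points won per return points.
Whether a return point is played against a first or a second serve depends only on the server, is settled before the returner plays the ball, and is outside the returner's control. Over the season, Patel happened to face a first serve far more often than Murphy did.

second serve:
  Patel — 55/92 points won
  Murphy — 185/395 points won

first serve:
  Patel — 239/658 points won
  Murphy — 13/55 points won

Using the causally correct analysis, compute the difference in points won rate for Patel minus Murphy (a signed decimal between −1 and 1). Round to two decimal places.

+0.13

Serve type is set before the player has any effect — it is not caused by the player — and it independently drives the outcome. That makes it a confounder, so the causal comparison is within serve type levels.
Adjusting over the population distribution of serve type: 0.406·(0.598−0.468) + 0.594·(0.363−0.236) = +0.128.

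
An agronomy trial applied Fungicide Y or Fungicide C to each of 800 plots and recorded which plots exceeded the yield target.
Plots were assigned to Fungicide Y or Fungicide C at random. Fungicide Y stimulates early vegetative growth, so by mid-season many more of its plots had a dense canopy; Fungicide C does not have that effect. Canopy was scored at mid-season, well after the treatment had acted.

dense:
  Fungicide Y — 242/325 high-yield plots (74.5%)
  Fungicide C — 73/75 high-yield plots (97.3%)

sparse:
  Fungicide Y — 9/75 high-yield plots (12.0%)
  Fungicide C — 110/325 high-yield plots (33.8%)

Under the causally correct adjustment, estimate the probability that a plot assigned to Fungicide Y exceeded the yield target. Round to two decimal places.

0.63

Mid-season canopy lies on the pathway fungicide → mid-season canopy → outcome, so adjusting for it blocks the indirect effect. For the total causal effect of fungicide, use the unadjusted pooled rates.
So P(outcome | do(Fungicide Y)) is just the pooled rate for Fungicide Y: 251/400 = 0.627.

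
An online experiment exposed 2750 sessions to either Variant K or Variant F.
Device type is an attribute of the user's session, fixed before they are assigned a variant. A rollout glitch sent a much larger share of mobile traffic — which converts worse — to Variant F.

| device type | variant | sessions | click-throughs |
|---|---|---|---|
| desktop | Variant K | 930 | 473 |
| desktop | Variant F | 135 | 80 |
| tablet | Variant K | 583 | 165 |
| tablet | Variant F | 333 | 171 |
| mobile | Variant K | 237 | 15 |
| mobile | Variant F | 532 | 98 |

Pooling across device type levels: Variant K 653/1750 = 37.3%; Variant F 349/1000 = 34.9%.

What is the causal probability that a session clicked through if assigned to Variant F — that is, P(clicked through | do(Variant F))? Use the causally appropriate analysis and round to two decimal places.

0.45

Device type satisfies the back-door criterion: it is not a descendant of the variant, and it blocks the spurious path from variant to outcome. Adjusting for it (i.e., using the within-device type rates) gives the causal effect.
Standardising Variant F to the population device type mix: 0.387·80/135 + 0.333·171/333 + 0.280·98/532 = 0.452.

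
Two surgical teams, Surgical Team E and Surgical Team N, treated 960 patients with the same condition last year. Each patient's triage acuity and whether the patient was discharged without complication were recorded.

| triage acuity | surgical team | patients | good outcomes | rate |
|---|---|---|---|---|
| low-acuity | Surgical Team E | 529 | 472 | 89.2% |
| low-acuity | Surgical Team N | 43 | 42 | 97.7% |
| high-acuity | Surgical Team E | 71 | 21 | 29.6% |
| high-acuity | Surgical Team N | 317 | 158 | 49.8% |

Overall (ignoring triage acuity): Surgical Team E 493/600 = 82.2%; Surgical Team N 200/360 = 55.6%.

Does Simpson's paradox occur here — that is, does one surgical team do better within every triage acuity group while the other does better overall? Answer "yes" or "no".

yes

Within each triage acuity level (low-acuity 89.2% vs 97.7%; high-acuity 29.6% vs 49.8%), Surgical Team N has the higher rate every time. Pooled: 82.2% vs 55.6% — Surgical Team E has the higher rate overall. The two comparisons disagree.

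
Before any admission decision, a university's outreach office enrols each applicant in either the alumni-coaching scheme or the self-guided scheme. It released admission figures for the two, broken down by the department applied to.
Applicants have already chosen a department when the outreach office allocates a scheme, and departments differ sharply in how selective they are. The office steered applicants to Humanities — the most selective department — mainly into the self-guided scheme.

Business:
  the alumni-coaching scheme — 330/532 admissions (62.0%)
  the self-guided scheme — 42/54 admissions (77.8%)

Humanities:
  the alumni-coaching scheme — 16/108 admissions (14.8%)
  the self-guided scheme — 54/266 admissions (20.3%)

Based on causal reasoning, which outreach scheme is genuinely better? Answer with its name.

Department is set before the outreach scheme has any effect — it is not caused by the outreach scheme — and it independently drives the outcome. That makes it a confounder, so the causal comparison is within department levels.
Within each level — Business: 62.0% vs 77.8%; Humanities: 14.8% vs 20.3% — the self-guided scheme is higher every time.

the self-guided scheme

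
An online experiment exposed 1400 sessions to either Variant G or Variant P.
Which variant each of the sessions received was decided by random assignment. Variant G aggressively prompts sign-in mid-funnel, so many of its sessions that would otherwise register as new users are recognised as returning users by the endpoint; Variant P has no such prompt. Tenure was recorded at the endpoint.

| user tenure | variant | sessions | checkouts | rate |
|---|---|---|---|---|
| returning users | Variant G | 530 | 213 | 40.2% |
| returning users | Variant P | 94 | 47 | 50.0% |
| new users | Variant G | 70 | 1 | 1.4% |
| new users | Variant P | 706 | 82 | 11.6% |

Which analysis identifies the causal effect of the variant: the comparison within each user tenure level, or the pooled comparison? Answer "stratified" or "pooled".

pooled

Because the variant influences user tenure, user tenure is a post-treatment mediator, not a confounder. Stratifying on it would bias the estimate; the causal effect is the crude pooled difference.
Pooled: Variant G 35.7% vs Variant P 16.1%; Variant G is higher overall.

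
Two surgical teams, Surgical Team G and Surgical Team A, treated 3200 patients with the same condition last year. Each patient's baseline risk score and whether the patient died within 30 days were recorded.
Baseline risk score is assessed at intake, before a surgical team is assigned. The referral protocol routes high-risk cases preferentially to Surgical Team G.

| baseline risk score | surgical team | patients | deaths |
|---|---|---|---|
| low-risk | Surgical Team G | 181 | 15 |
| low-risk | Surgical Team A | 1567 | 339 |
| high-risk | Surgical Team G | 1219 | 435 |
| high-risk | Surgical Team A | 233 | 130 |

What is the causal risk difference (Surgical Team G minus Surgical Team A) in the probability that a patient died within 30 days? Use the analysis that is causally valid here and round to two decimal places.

-0.16

Baseline risk score differs across surgical teams for reasons unrelated to any effect of the surgical team itself, and it separately predicts the outcome — a classic confounder. We must compare within baseline risk score levels.
Adjusting over the population distribution of baseline risk score: 0.546·(0.083−0.216) + 0.454·(0.357−0.558) = -0.164.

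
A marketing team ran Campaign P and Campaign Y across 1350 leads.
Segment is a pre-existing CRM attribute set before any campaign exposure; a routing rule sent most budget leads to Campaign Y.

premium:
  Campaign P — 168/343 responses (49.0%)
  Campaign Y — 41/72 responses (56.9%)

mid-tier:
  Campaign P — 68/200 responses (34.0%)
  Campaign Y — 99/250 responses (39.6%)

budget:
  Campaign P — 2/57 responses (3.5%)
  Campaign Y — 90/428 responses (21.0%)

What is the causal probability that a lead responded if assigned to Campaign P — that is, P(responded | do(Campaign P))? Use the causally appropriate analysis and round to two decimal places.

Campaign Y is higher inside every customer segment stratum but Campaign P is higher in aggregate. Whether to stratify depends on how customer segment relates to the campaign.
Nothing the campaign does changes customer segment; the imbalance is an allocation artefact. With customer segment also predicting the outcome, the pooled figure is confounded, and the within-stratum comparison is the causal one.
Standardising Campaign P to the population customer segment mix: 0.307·168/343 + 0.333·68/200 + 0.359·2/57 = 0.277.

0.28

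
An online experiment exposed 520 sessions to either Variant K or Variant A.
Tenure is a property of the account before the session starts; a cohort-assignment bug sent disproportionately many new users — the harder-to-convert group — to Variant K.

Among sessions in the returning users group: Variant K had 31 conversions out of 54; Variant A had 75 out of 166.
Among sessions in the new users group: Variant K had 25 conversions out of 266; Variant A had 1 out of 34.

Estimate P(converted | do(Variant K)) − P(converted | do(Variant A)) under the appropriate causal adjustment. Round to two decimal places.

Variant K is higher inside every user tenure stratum but Variant A is higher in aggregate. Whether to stratify depends on how user tenure relates to the variant.
Since user tenure is a pre-existing factor (not a product of the variant) and it affects the outcome on its own, it is a confounder. The stratified rates, not the pooled rate, identify the causal effect.
Adjusting over the population distribution of user tenure: 0.423·(0.574−0.452) + 0.577·(0.094−0.029) = +0.089.

+0.09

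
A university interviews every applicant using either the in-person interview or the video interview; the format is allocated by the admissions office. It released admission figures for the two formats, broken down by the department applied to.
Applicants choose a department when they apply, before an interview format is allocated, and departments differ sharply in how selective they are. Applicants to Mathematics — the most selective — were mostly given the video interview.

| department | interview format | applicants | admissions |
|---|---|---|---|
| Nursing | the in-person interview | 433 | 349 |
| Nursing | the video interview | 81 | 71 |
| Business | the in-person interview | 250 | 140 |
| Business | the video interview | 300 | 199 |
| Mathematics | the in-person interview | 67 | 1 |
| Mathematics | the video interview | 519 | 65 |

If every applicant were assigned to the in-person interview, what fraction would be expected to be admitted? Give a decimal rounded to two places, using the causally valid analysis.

Department differs across interview formats for reasons unrelated to any effect of the interview format itself, and it separately predicts the outcome — a classic confounder. We must compare within department levels.
Standardising the in-person interview to the population department mix: 0.312·349/433 + 0.333·140/250 + 0.355·1/67 = 0.443.

0.44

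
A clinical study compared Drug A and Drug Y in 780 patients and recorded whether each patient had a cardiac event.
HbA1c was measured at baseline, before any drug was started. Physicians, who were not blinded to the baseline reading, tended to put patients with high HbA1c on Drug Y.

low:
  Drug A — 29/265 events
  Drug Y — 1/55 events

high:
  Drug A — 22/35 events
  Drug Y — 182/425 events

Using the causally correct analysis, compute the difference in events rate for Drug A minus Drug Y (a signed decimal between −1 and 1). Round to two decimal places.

Within every HbA1c level Drug Y has the lower rate, yet pooled Drug A does — Simpson's reversal.
Since HbA1c is a pre-existing factor (not a product of the drug) and it affects the outcome on its own, it is a confounder. The stratified rates, not the pooled rate, identify the causal effect.
Adjusting over the population distribution of HbA1c: 0.410·(0.109−0.018) + 0.590·(0.629−0.428) = +0.156.

+0.16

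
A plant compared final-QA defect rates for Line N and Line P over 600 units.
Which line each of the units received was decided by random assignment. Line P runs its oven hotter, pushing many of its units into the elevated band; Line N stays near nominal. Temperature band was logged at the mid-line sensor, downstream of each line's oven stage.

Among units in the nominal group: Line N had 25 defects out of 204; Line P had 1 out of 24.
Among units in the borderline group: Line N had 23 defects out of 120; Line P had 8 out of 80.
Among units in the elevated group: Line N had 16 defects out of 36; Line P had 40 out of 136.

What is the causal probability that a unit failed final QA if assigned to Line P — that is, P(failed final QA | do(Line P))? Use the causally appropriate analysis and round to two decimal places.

0.20

Within every in-process temperature band level Line P has the lower rate, yet pooled Line N does — Simpson's reversal.
In-process temperature band is recorded after the line and is itself shifted by it — it sits on the causal path from line to outcome. Conditioning on a mediator would strip out part of the effect we want; the pooled comparison gives the total causal effect.
So P(outcome | do(Line P)) is just the pooled rate for Line P: 49/240 = 0.204.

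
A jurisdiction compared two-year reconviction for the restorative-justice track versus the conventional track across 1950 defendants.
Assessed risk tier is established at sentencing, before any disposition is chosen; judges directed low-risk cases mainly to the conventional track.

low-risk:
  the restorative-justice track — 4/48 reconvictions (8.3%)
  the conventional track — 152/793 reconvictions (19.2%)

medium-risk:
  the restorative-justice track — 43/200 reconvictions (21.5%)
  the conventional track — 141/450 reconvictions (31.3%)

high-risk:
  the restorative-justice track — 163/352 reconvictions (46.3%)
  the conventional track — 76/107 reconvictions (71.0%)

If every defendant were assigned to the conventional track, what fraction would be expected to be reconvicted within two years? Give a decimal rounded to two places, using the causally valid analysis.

Assessed risk tier differs across dispositions for reasons unrelated to any effect of the disposition itself, and it separately predicts the outcome — a classic confounder. We must compare within assessed risk tier levels.
Standardising the conventional track to the population assessed risk tier mix: 0.431·152/793 + 0.333·141/450 + 0.235·76/107 = 0.354.

0.35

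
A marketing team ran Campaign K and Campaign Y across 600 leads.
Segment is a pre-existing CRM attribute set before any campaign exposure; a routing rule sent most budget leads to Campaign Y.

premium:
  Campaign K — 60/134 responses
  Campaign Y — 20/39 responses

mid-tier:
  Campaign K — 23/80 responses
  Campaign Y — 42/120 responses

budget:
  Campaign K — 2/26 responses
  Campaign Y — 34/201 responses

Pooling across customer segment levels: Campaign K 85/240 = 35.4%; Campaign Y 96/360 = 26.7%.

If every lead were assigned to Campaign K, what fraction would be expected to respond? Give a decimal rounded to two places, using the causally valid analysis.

The customer segment-specific comparison favours Campaign Y throughout, but the pooled figures favour Campaign K. The question is whether to condition on customer segment.
Since customer segment is a pre-existing factor (not a product of the campaign) and it affects the outcome on its own, it is a confounder. The stratified rates, not the pooled rate, identify the causal effect.
Standardising Campaign K to the population customer segment mix: 0.288·60/134 + 0.333·23/80 + 0.378·2/26 = 0.254.

0.25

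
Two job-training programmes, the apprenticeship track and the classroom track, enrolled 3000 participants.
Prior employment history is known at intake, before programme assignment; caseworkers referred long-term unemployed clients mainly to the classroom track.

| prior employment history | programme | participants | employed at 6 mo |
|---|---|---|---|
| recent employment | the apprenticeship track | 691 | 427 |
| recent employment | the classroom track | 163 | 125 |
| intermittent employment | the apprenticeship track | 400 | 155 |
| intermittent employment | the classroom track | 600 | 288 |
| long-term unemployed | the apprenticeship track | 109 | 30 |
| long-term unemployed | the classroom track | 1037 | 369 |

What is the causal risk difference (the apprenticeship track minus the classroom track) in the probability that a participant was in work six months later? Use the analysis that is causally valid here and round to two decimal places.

-0.10

Prior employment history satisfies the back-door criterion: it is not a descendant of the programme, and it blocks the spurious path from programme to outcome. Adjusting for it (i.e., using the within-prior employment history rates) gives the causal effect.
Adjusting over the population distribution of prior employment history: 0.285·(0.618−0.767) + 0.333·(0.388−0.480) + 0.382·(0.275−0.356) = -0.104.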